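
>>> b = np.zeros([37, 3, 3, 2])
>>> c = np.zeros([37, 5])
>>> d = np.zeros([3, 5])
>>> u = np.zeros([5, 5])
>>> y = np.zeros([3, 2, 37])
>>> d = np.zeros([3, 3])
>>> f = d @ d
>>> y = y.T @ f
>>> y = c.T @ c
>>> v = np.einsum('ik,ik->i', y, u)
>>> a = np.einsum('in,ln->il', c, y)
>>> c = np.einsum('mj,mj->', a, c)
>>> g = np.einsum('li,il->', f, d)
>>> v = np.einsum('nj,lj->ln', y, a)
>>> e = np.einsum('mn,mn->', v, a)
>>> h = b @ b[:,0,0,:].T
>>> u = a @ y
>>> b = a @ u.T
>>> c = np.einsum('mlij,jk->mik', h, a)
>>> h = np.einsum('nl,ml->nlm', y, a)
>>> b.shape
(37, 37)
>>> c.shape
(37, 3, 5)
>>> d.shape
(3, 3)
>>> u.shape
(37, 5)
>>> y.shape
(5, 5)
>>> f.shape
(3, 3)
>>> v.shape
(37, 5)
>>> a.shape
(37, 5)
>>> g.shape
()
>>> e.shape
()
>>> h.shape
(5, 5, 37)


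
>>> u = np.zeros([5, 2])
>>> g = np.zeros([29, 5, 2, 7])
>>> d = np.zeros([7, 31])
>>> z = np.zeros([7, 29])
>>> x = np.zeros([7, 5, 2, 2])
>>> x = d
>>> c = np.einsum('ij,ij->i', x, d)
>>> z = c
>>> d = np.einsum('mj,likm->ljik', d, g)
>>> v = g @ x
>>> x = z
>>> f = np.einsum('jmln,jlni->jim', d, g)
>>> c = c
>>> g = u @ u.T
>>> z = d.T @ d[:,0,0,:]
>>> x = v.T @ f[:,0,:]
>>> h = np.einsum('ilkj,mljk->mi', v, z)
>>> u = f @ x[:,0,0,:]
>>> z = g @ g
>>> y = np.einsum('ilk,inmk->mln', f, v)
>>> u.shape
(29, 7, 31)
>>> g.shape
(5, 5)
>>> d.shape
(29, 31, 5, 2)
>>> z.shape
(5, 5)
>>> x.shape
(31, 2, 5, 31)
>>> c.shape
(7,)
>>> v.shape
(29, 5, 2, 31)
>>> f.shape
(29, 7, 31)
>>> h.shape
(2, 29)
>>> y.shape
(2, 7, 5)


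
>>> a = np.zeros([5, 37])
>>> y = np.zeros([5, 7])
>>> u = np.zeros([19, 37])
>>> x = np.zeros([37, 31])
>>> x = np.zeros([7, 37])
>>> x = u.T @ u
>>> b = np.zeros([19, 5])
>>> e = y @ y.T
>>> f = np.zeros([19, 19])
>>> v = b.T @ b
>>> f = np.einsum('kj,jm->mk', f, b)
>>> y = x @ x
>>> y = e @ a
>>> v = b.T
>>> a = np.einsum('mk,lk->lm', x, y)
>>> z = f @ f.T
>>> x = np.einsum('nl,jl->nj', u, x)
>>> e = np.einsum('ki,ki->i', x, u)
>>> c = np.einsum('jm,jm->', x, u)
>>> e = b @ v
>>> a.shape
(5, 37)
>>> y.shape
(5, 37)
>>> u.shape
(19, 37)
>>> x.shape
(19, 37)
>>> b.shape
(19, 5)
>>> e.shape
(19, 19)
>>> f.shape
(5, 19)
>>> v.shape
(5, 19)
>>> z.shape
(5, 5)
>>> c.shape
()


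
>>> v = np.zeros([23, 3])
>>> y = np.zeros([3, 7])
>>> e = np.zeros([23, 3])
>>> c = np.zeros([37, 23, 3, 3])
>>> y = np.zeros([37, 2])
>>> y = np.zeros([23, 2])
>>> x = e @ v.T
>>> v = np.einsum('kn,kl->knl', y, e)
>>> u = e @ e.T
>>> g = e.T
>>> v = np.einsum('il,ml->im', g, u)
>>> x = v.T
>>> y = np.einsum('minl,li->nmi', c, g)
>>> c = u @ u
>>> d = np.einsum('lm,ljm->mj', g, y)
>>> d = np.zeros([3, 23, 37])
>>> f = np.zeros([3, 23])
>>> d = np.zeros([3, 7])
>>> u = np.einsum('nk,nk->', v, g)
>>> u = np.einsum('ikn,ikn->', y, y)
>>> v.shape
(3, 23)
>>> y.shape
(3, 37, 23)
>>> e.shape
(23, 3)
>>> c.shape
(23, 23)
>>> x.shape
(23, 3)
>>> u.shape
()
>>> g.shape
(3, 23)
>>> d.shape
(3, 7)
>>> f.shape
(3, 23)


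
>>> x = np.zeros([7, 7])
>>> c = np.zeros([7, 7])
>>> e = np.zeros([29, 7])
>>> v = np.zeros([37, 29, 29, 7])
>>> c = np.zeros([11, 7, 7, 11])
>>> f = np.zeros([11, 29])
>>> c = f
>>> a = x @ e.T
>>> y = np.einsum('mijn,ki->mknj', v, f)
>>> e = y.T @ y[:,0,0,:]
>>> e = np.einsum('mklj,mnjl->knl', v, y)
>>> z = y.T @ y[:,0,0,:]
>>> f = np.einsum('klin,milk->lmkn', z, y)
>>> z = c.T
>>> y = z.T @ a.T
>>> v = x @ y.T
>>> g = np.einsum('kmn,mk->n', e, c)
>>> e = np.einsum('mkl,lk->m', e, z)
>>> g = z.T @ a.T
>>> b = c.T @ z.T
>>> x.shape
(7, 7)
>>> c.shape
(11, 29)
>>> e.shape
(29,)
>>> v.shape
(7, 11)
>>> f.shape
(7, 37, 29, 29)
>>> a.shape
(7, 29)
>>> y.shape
(11, 7)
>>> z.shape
(29, 11)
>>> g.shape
(11, 7)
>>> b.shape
(29, 29)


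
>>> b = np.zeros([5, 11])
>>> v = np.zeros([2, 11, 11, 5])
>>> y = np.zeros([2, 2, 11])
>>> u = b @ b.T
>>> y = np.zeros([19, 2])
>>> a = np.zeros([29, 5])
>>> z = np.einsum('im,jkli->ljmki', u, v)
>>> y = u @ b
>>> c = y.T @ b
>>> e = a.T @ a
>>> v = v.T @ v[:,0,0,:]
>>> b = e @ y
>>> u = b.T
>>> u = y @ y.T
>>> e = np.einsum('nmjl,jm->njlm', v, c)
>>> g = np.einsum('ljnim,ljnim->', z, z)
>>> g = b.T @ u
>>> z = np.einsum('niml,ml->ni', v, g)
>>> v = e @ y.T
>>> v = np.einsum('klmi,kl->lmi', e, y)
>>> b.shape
(5, 11)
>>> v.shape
(11, 5, 11)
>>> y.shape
(5, 11)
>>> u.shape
(5, 5)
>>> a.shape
(29, 5)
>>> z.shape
(5, 11)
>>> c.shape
(11, 11)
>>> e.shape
(5, 11, 5, 11)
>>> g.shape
(11, 5)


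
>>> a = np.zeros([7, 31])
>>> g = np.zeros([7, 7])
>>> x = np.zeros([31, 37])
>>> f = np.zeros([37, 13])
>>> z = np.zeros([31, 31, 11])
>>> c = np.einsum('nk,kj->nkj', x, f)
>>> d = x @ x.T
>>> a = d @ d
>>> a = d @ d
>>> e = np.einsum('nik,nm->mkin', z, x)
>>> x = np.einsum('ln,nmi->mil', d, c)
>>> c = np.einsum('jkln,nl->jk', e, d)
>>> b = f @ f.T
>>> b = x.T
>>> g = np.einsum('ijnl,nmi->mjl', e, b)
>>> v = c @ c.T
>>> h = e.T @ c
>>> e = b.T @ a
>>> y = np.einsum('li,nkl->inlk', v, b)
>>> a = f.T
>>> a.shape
(13, 37)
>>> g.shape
(13, 11, 31)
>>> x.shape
(37, 13, 31)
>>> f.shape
(37, 13)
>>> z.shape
(31, 31, 11)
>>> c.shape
(37, 11)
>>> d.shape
(31, 31)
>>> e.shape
(37, 13, 31)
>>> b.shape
(31, 13, 37)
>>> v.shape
(37, 37)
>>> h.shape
(31, 31, 11, 11)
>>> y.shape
(37, 31, 37, 13)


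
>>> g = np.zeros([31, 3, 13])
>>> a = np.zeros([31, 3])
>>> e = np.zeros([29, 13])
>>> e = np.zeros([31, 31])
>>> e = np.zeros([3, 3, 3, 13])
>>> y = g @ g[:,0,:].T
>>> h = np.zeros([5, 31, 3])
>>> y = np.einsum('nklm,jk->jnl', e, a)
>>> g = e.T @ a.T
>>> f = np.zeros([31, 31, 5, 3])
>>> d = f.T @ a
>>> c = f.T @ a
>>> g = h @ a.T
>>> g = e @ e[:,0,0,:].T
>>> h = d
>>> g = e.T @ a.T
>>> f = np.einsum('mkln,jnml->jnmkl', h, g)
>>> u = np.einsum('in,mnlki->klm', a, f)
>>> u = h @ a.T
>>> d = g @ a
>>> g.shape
(13, 3, 3, 31)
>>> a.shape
(31, 3)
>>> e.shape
(3, 3, 3, 13)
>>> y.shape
(31, 3, 3)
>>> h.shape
(3, 5, 31, 3)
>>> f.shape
(13, 3, 3, 5, 31)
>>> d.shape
(13, 3, 3, 3)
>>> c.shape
(3, 5, 31, 3)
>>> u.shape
(3, 5, 31, 31)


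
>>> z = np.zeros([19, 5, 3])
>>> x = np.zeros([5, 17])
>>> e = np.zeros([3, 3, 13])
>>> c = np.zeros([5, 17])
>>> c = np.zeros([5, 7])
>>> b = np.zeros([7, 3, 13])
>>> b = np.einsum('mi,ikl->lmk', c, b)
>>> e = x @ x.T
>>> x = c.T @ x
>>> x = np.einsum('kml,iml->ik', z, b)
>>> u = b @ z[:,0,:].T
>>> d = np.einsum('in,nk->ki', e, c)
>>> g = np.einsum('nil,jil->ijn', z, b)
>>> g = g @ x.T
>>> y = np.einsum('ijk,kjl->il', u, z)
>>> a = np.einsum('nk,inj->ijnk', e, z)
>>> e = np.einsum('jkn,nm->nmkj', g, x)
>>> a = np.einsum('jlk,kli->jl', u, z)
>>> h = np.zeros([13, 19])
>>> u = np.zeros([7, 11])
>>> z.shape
(19, 5, 3)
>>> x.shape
(13, 19)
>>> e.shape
(13, 19, 13, 5)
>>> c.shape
(5, 7)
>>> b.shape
(13, 5, 3)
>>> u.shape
(7, 11)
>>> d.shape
(7, 5)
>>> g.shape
(5, 13, 13)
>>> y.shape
(13, 3)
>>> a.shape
(13, 5)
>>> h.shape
(13, 19)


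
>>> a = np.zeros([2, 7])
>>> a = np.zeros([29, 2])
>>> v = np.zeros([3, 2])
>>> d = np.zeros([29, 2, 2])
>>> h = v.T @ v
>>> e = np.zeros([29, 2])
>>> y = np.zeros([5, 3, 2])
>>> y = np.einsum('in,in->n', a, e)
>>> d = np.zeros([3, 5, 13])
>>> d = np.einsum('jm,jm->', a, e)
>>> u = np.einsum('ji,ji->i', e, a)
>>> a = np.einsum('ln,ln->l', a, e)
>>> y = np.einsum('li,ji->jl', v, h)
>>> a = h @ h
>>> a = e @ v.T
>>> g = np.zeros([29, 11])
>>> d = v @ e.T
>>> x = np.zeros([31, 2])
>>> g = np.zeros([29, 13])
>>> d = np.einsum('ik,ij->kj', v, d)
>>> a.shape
(29, 3)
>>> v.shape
(3, 2)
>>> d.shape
(2, 29)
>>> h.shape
(2, 2)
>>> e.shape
(29, 2)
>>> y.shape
(2, 3)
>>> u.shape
(2,)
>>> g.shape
(29, 13)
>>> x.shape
(31, 2)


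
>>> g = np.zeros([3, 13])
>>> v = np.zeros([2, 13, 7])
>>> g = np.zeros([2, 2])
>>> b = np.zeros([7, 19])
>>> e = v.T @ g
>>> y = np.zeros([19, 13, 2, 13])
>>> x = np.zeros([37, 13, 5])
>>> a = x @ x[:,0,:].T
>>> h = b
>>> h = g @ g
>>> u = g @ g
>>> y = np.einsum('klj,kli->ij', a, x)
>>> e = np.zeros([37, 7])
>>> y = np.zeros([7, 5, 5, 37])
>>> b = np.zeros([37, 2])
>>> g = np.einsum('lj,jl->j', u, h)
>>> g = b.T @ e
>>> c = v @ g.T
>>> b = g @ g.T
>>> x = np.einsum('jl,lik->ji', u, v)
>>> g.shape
(2, 7)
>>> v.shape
(2, 13, 7)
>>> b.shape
(2, 2)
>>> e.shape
(37, 7)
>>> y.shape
(7, 5, 5, 37)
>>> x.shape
(2, 13)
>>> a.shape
(37, 13, 37)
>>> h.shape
(2, 2)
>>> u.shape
(2, 2)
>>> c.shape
(2, 13, 2)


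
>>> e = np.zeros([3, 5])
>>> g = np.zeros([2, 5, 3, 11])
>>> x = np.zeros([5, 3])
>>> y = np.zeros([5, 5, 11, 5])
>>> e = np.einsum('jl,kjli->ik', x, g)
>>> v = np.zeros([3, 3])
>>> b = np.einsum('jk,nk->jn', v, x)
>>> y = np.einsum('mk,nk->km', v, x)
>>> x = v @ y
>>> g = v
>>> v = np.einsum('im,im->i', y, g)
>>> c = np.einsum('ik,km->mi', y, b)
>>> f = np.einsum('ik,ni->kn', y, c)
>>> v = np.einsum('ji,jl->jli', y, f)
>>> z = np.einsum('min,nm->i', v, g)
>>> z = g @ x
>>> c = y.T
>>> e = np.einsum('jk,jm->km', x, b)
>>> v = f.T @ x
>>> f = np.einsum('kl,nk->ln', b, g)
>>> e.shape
(3, 5)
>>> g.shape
(3, 3)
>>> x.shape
(3, 3)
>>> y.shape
(3, 3)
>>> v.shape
(5, 3)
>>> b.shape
(3, 5)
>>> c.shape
(3, 3)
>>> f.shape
(5, 3)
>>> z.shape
(3, 3)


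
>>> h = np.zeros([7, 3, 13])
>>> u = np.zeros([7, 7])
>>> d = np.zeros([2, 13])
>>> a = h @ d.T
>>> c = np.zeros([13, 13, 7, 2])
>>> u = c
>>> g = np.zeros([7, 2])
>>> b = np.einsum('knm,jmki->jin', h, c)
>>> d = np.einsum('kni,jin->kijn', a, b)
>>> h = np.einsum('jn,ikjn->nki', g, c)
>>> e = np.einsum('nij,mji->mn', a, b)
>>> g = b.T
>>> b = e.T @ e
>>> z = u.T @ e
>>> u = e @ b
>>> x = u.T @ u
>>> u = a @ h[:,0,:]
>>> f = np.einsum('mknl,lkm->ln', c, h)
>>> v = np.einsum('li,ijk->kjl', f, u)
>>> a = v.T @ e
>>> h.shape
(2, 13, 13)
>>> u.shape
(7, 3, 13)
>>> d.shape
(7, 2, 13, 3)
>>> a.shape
(2, 3, 7)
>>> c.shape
(13, 13, 7, 2)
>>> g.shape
(3, 2, 13)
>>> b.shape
(7, 7)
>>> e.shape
(13, 7)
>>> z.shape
(2, 7, 13, 7)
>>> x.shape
(7, 7)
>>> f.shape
(2, 7)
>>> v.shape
(13, 3, 2)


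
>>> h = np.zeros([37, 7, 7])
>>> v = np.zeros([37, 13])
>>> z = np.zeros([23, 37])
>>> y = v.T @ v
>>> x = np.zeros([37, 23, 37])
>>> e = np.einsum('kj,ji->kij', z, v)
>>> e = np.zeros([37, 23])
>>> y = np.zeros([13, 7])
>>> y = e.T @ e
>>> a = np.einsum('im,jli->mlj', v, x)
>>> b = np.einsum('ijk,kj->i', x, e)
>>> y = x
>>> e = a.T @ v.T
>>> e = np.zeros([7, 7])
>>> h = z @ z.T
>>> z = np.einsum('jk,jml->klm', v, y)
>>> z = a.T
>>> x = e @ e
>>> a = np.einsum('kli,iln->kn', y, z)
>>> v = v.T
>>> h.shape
(23, 23)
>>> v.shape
(13, 37)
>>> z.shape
(37, 23, 13)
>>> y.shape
(37, 23, 37)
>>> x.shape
(7, 7)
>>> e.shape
(7, 7)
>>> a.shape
(37, 13)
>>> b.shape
(37,)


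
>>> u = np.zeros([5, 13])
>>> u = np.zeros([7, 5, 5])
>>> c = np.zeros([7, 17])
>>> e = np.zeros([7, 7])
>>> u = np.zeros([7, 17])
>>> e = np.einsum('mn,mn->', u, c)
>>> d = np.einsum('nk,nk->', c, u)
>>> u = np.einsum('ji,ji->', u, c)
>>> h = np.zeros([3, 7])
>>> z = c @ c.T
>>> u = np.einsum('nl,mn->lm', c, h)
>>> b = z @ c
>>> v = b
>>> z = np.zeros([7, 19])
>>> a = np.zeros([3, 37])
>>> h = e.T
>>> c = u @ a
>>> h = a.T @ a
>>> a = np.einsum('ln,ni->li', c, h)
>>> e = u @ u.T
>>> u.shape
(17, 3)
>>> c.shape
(17, 37)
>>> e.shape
(17, 17)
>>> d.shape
()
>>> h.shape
(37, 37)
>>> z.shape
(7, 19)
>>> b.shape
(7, 17)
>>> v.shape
(7, 17)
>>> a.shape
(17, 37)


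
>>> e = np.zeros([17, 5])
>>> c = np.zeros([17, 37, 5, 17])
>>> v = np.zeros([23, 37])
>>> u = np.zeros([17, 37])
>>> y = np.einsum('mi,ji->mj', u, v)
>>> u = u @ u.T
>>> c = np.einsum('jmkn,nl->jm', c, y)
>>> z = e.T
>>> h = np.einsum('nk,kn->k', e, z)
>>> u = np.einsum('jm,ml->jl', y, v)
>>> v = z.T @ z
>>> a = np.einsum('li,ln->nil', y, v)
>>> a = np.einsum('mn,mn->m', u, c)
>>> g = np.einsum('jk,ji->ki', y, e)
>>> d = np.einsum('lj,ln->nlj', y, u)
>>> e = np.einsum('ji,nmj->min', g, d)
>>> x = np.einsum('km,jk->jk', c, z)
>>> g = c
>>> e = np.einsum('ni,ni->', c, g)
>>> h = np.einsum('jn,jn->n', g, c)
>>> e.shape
()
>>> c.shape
(17, 37)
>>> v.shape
(17, 17)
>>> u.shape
(17, 37)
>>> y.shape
(17, 23)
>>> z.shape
(5, 17)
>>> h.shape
(37,)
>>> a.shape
(17,)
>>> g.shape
(17, 37)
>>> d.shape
(37, 17, 23)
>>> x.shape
(5, 17)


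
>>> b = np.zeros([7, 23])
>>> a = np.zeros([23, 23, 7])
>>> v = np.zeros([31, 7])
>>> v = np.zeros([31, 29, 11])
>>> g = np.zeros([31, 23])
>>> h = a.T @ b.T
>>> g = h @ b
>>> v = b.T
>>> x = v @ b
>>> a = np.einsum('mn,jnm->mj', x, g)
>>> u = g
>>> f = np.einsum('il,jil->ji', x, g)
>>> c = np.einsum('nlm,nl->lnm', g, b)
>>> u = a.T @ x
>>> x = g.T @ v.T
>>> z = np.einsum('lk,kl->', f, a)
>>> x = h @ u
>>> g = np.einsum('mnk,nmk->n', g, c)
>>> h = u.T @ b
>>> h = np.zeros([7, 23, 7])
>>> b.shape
(7, 23)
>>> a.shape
(23, 7)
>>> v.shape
(23, 7)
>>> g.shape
(23,)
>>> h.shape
(7, 23, 7)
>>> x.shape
(7, 23, 23)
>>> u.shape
(7, 23)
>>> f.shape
(7, 23)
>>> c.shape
(23, 7, 23)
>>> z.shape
()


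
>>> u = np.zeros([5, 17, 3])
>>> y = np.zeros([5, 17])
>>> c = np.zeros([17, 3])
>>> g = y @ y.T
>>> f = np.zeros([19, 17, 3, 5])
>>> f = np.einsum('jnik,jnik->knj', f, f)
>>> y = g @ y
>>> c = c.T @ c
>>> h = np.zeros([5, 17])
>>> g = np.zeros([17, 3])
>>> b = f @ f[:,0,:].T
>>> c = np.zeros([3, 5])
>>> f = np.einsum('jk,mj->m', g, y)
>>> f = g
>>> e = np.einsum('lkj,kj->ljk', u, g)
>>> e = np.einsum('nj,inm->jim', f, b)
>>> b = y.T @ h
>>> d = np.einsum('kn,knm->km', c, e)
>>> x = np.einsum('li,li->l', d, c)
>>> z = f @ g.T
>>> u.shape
(5, 17, 3)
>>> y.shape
(5, 17)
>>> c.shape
(3, 5)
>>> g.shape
(17, 3)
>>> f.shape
(17, 3)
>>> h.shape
(5, 17)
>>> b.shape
(17, 17)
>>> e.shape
(3, 5, 5)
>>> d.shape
(3, 5)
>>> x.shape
(3,)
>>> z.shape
(17, 17)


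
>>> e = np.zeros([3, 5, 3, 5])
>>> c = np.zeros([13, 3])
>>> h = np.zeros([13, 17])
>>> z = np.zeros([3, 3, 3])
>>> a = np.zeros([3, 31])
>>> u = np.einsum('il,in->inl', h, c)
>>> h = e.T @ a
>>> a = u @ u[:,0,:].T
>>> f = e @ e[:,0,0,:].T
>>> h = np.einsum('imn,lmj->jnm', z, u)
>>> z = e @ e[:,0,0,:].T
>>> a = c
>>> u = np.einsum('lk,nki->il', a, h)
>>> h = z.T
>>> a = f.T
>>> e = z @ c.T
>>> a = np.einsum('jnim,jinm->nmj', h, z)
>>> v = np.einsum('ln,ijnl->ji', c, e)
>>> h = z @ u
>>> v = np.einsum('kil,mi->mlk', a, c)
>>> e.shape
(3, 5, 3, 13)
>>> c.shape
(13, 3)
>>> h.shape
(3, 5, 3, 13)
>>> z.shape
(3, 5, 3, 3)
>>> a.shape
(3, 3, 3)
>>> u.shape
(3, 13)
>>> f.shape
(3, 5, 3, 3)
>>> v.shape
(13, 3, 3)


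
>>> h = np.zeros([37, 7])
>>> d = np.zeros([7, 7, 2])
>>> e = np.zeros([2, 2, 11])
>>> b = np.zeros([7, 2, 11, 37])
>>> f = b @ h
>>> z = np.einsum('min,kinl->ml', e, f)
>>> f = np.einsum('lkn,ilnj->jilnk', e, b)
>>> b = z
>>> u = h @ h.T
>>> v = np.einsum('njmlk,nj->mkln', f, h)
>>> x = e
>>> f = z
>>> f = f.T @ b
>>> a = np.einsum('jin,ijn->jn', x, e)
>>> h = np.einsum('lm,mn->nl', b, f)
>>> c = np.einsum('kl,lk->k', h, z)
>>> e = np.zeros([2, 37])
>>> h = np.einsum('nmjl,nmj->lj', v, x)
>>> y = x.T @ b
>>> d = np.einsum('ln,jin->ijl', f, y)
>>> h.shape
(37, 11)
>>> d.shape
(2, 11, 7)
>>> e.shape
(2, 37)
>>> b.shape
(2, 7)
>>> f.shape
(7, 7)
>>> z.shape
(2, 7)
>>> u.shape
(37, 37)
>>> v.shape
(2, 2, 11, 37)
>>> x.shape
(2, 2, 11)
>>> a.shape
(2, 11)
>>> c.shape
(7,)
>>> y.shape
(11, 2, 7)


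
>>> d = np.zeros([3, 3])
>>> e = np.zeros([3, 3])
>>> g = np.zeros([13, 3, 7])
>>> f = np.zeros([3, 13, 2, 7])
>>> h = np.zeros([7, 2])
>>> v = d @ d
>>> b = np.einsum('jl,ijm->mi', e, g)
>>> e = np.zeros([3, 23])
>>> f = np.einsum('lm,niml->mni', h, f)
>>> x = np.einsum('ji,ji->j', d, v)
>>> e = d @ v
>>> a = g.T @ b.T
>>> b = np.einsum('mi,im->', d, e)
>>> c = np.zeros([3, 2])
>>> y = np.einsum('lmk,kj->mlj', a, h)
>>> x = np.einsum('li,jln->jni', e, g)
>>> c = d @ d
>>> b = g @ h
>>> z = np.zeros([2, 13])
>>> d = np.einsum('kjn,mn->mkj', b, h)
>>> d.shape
(7, 13, 3)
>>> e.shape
(3, 3)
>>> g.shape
(13, 3, 7)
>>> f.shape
(2, 3, 13)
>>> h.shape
(7, 2)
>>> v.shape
(3, 3)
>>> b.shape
(13, 3, 2)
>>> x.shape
(13, 7, 3)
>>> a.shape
(7, 3, 7)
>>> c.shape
(3, 3)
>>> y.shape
(3, 7, 2)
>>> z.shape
(2, 13)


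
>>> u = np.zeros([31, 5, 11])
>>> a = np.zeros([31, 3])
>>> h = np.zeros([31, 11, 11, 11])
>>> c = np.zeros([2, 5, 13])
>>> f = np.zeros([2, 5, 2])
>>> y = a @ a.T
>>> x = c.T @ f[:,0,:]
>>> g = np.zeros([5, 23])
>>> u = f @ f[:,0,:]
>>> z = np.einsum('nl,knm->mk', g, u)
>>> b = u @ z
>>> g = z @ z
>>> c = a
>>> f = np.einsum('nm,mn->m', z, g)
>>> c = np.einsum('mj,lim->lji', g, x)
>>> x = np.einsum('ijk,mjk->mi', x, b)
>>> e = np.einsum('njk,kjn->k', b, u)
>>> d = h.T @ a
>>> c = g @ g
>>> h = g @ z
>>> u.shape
(2, 5, 2)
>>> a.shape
(31, 3)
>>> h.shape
(2, 2)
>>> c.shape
(2, 2)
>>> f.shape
(2,)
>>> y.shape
(31, 31)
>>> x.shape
(2, 13)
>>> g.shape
(2, 2)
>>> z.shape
(2, 2)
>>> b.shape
(2, 5, 2)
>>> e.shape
(2,)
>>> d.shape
(11, 11, 11, 3)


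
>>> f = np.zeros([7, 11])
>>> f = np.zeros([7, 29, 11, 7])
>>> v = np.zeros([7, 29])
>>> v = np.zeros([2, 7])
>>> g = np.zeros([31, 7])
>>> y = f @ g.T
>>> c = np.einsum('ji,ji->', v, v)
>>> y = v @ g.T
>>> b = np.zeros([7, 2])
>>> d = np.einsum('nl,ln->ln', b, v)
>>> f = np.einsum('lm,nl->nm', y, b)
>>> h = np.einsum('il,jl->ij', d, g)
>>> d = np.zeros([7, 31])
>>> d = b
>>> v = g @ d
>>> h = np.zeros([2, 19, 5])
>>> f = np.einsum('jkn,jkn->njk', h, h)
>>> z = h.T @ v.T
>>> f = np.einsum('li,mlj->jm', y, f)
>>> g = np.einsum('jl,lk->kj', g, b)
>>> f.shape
(19, 5)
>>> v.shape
(31, 2)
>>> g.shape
(2, 31)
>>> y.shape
(2, 31)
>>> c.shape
()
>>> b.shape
(7, 2)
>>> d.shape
(7, 2)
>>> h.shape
(2, 19, 5)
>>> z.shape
(5, 19, 31)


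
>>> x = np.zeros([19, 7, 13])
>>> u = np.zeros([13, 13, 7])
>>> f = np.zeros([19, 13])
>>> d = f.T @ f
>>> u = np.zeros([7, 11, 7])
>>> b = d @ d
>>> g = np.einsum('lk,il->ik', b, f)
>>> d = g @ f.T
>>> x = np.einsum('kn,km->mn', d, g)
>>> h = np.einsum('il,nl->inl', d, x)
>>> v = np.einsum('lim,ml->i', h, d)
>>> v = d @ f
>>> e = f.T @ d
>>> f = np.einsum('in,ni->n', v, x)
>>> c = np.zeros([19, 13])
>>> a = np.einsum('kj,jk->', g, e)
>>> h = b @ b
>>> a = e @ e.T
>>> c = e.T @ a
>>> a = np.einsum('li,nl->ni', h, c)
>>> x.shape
(13, 19)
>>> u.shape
(7, 11, 7)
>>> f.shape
(13,)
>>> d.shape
(19, 19)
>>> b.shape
(13, 13)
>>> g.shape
(19, 13)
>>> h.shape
(13, 13)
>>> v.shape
(19, 13)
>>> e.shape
(13, 19)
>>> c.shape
(19, 13)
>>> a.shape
(19, 13)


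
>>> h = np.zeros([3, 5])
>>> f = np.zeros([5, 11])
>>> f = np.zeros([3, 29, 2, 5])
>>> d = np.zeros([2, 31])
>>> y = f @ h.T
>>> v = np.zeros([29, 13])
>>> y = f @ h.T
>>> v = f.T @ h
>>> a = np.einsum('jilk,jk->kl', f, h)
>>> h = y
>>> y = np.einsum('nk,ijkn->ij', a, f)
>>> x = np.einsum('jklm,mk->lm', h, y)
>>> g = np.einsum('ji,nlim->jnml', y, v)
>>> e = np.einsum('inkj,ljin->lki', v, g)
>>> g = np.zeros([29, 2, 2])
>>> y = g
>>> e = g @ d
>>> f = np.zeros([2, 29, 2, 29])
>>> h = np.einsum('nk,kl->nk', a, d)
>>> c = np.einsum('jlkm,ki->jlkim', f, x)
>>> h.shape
(5, 2)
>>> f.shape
(2, 29, 2, 29)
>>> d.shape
(2, 31)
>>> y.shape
(29, 2, 2)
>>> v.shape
(5, 2, 29, 5)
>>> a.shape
(5, 2)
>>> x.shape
(2, 3)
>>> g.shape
(29, 2, 2)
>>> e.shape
(29, 2, 31)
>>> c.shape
(2, 29, 2, 3, 29)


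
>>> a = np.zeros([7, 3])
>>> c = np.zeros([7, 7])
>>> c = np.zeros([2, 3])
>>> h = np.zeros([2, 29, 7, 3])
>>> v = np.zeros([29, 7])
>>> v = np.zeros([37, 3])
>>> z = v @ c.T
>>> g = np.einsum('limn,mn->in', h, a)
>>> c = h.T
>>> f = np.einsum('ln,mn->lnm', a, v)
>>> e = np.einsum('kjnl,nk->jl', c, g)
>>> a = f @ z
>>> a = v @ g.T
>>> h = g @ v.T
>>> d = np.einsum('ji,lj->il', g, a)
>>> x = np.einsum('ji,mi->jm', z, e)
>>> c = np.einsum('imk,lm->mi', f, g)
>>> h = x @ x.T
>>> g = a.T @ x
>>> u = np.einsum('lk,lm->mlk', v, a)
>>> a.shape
(37, 29)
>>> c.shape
(3, 7)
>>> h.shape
(37, 37)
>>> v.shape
(37, 3)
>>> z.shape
(37, 2)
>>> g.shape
(29, 7)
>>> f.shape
(7, 3, 37)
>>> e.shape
(7, 2)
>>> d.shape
(3, 37)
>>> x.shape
(37, 7)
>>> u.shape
(29, 37, 3)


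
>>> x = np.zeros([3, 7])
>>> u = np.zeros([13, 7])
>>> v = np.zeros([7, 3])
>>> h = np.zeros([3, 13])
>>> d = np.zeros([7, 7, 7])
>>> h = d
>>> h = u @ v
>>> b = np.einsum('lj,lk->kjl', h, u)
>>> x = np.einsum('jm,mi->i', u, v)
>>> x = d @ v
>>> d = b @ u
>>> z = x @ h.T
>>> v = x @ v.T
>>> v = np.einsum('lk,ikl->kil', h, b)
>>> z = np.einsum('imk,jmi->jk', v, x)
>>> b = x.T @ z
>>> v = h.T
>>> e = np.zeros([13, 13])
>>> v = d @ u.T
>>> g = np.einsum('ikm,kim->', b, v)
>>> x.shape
(7, 7, 3)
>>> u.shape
(13, 7)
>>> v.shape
(7, 3, 13)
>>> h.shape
(13, 3)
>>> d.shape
(7, 3, 7)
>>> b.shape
(3, 7, 13)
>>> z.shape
(7, 13)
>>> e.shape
(13, 13)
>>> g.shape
()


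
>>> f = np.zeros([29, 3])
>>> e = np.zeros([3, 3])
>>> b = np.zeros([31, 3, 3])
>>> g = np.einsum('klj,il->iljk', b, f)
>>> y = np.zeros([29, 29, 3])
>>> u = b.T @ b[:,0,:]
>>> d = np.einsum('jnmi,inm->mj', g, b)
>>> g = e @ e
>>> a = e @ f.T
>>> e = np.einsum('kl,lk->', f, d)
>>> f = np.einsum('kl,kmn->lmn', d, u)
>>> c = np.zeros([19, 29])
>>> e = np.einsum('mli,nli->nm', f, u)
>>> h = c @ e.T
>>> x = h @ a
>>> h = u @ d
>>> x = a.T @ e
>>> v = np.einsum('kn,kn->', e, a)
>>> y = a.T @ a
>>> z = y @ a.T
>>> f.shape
(29, 3, 3)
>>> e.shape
(3, 29)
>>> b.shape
(31, 3, 3)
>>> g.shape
(3, 3)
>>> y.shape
(29, 29)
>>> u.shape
(3, 3, 3)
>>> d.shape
(3, 29)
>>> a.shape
(3, 29)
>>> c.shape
(19, 29)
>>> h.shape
(3, 3, 29)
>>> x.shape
(29, 29)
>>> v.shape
()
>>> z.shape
(29, 3)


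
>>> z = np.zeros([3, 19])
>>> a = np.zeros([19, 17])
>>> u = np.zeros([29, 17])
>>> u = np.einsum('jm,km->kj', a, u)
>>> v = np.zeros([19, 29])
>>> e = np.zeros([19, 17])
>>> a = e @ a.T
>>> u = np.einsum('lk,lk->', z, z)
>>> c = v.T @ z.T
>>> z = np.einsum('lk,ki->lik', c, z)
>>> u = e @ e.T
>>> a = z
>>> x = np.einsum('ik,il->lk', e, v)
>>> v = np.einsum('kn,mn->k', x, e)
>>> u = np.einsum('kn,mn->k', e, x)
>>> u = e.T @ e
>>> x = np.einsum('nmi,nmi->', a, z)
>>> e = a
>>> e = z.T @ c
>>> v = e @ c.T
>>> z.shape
(29, 19, 3)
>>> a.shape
(29, 19, 3)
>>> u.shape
(17, 17)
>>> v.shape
(3, 19, 29)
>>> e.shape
(3, 19, 3)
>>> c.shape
(29, 3)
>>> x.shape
()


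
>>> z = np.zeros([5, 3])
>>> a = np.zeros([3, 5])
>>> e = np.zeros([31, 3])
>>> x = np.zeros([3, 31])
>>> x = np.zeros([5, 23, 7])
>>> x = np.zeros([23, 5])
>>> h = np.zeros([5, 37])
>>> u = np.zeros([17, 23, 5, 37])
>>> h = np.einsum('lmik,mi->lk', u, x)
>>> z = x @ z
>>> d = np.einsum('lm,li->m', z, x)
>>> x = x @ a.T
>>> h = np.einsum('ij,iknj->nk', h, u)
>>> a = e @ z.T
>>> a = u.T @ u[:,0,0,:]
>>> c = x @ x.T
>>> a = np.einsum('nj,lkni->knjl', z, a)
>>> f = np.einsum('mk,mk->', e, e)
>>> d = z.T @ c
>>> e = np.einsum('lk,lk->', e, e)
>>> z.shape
(23, 3)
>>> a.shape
(5, 23, 3, 37)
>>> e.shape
()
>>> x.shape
(23, 3)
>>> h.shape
(5, 23)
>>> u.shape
(17, 23, 5, 37)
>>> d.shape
(3, 23)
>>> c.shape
(23, 23)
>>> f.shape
()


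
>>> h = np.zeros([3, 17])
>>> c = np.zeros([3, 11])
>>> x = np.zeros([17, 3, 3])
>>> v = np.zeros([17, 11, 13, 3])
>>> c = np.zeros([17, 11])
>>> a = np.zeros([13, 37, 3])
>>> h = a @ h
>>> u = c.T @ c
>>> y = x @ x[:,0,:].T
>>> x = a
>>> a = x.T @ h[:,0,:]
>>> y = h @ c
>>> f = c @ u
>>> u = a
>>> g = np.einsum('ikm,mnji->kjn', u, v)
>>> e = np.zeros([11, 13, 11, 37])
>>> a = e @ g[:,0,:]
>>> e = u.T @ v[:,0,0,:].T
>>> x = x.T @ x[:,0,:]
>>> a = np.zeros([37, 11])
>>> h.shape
(13, 37, 17)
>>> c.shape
(17, 11)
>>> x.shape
(3, 37, 3)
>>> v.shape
(17, 11, 13, 3)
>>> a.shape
(37, 11)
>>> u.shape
(3, 37, 17)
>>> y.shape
(13, 37, 11)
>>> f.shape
(17, 11)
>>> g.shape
(37, 13, 11)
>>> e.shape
(17, 37, 17)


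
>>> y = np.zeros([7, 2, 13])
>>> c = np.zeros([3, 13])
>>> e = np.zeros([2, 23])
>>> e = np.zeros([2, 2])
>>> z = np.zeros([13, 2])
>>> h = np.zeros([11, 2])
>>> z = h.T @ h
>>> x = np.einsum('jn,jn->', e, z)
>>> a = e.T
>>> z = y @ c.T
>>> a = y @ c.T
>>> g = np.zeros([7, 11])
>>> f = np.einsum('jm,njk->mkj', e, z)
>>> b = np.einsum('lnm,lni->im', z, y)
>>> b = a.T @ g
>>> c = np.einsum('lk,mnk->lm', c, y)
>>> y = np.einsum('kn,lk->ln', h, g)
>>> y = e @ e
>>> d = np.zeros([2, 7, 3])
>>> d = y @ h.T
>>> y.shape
(2, 2)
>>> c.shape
(3, 7)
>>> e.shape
(2, 2)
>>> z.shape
(7, 2, 3)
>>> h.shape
(11, 2)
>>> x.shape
()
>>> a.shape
(7, 2, 3)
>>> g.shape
(7, 11)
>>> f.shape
(2, 3, 2)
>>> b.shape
(3, 2, 11)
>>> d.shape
(2, 11)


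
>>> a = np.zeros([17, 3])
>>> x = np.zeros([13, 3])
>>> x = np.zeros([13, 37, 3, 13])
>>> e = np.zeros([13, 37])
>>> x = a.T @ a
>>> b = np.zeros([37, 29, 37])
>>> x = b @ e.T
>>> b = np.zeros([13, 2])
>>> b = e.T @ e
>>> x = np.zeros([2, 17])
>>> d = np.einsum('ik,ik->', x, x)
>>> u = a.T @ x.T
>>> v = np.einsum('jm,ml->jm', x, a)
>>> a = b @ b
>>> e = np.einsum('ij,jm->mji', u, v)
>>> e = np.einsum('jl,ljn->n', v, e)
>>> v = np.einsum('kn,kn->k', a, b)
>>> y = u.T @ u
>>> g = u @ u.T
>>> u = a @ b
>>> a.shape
(37, 37)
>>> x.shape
(2, 17)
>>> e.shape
(3,)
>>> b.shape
(37, 37)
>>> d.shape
()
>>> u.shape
(37, 37)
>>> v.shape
(37,)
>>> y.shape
(2, 2)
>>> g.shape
(3, 3)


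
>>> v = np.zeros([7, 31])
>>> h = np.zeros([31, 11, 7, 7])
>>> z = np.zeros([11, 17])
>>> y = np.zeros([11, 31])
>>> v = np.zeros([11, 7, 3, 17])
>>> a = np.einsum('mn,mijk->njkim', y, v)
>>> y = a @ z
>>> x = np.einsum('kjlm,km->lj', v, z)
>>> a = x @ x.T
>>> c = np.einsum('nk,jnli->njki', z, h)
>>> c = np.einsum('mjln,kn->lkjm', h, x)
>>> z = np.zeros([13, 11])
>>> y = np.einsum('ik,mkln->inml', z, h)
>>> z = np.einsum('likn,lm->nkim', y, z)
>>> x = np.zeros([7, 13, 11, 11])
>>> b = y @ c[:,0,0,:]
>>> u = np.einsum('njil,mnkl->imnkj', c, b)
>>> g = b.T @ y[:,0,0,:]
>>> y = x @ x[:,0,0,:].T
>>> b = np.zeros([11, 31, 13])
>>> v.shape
(11, 7, 3, 17)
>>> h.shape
(31, 11, 7, 7)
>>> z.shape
(7, 31, 7, 11)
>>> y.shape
(7, 13, 11, 7)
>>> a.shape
(3, 3)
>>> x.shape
(7, 13, 11, 11)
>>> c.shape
(7, 3, 11, 31)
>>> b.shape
(11, 31, 13)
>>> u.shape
(11, 13, 7, 31, 3)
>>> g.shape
(31, 31, 7, 7)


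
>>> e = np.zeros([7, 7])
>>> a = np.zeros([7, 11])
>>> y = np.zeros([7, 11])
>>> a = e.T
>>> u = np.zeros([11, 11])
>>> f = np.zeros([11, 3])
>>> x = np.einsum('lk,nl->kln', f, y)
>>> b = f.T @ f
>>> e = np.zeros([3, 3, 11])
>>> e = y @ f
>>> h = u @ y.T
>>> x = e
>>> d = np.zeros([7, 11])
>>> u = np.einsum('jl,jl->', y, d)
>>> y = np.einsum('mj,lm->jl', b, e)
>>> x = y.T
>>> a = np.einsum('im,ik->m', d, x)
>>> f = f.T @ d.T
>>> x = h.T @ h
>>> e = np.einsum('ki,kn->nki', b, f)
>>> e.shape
(7, 3, 3)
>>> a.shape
(11,)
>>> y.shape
(3, 7)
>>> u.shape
()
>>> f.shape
(3, 7)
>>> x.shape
(7, 7)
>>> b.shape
(3, 3)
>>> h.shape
(11, 7)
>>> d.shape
(7, 11)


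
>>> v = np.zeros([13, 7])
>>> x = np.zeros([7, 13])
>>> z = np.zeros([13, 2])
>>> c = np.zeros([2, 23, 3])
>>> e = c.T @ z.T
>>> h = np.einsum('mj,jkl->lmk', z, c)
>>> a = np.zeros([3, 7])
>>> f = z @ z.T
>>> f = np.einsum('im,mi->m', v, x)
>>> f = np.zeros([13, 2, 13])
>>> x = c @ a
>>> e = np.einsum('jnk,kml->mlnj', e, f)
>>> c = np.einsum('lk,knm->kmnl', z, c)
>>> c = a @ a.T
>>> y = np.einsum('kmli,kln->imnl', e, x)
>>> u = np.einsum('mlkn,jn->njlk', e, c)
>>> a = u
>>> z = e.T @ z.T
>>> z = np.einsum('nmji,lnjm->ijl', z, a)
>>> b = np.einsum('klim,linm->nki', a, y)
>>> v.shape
(13, 7)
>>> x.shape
(2, 23, 7)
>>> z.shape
(13, 13, 3)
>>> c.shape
(3, 3)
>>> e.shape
(2, 13, 23, 3)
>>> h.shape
(3, 13, 23)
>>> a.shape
(3, 3, 13, 23)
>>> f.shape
(13, 2, 13)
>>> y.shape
(3, 13, 7, 23)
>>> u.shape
(3, 3, 13, 23)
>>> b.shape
(7, 3, 13)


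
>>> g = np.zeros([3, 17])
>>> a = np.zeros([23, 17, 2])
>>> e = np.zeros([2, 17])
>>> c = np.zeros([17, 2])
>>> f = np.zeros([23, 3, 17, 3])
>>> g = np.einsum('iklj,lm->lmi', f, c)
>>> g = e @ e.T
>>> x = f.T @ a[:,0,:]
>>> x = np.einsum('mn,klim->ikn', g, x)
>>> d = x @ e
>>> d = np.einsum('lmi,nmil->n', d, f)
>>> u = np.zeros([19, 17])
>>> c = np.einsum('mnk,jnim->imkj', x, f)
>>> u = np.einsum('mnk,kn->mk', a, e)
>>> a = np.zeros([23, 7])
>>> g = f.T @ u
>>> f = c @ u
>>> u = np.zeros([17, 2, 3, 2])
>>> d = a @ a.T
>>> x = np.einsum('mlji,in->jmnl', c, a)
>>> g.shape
(3, 17, 3, 2)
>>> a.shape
(23, 7)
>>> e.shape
(2, 17)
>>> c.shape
(17, 3, 2, 23)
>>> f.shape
(17, 3, 2, 2)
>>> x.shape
(2, 17, 7, 3)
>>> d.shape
(23, 23)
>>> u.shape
(17, 2, 3, 2)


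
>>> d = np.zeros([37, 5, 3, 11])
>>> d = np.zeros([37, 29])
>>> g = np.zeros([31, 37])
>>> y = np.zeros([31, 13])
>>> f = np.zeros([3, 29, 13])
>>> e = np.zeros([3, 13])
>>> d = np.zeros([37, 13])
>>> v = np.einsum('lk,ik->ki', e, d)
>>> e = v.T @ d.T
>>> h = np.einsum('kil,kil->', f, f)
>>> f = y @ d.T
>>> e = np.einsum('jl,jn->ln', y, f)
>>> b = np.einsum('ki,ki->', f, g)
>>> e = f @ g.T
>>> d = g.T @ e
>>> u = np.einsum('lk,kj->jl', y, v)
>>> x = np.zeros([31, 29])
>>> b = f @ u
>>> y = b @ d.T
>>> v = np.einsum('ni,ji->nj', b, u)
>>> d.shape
(37, 31)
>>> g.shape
(31, 37)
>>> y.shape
(31, 37)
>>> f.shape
(31, 37)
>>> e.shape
(31, 31)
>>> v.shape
(31, 37)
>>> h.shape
()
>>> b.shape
(31, 31)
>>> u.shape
(37, 31)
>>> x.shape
(31, 29)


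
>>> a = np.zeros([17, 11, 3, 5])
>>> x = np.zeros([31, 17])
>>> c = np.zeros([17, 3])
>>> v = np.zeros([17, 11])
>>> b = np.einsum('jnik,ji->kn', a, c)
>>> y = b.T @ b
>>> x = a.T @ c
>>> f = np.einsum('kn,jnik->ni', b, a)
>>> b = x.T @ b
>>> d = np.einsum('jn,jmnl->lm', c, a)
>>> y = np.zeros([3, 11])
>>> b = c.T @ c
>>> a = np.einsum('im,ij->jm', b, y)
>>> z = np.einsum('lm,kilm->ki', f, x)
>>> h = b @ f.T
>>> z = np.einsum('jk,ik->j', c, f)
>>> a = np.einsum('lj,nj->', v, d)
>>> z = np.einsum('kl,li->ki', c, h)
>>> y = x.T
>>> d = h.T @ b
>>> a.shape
()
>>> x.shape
(5, 3, 11, 3)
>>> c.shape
(17, 3)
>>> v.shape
(17, 11)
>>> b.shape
(3, 3)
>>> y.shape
(3, 11, 3, 5)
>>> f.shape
(11, 3)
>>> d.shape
(11, 3)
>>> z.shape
(17, 11)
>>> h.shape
(3, 11)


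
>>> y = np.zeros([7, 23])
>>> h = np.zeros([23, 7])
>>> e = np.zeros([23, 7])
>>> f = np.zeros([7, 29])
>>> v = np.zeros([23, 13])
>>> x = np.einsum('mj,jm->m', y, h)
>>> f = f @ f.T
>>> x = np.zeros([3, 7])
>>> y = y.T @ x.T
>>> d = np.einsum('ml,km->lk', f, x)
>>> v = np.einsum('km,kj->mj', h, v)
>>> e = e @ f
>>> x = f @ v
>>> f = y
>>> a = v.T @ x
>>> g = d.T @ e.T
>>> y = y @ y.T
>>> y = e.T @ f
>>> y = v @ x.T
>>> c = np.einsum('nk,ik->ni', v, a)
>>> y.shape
(7, 7)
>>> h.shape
(23, 7)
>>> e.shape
(23, 7)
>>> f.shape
(23, 3)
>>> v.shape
(7, 13)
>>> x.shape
(7, 13)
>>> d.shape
(7, 3)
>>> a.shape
(13, 13)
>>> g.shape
(3, 23)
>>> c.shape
(7, 13)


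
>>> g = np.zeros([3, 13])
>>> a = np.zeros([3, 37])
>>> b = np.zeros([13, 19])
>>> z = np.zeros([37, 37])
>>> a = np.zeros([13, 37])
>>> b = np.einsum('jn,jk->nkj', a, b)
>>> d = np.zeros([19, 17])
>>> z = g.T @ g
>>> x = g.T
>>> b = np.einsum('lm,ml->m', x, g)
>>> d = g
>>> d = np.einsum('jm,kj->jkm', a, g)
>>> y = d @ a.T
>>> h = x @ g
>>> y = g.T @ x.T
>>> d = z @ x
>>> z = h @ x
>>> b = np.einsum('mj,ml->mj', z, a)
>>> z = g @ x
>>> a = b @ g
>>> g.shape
(3, 13)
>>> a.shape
(13, 13)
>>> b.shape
(13, 3)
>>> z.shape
(3, 3)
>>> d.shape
(13, 3)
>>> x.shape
(13, 3)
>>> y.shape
(13, 13)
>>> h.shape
(13, 13)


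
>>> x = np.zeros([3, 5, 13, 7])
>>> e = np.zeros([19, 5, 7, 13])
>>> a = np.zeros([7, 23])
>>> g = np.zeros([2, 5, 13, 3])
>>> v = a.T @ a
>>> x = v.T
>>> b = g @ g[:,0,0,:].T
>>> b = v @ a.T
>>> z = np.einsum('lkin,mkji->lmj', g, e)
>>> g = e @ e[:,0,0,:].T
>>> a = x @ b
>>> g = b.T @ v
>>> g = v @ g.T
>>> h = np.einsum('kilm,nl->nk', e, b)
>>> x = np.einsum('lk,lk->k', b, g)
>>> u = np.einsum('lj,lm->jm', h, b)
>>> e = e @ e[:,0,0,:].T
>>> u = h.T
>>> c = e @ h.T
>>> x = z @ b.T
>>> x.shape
(2, 19, 23)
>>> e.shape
(19, 5, 7, 19)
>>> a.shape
(23, 7)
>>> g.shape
(23, 7)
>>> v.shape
(23, 23)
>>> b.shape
(23, 7)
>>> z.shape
(2, 19, 7)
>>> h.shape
(23, 19)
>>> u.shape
(19, 23)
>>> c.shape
(19, 5, 7, 23)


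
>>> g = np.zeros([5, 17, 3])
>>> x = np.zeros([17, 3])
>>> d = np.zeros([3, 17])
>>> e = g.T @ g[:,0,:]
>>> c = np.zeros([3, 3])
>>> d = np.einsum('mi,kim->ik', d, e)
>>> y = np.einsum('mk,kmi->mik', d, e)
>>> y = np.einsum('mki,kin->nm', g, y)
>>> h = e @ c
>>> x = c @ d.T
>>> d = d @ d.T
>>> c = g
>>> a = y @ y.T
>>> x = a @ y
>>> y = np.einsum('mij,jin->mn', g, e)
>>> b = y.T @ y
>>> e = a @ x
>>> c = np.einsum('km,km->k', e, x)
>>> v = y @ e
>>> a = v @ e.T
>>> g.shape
(5, 17, 3)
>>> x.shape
(3, 5)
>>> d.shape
(17, 17)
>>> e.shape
(3, 5)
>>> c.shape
(3,)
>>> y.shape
(5, 3)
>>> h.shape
(3, 17, 3)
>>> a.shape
(5, 3)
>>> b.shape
(3, 3)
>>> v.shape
(5, 5)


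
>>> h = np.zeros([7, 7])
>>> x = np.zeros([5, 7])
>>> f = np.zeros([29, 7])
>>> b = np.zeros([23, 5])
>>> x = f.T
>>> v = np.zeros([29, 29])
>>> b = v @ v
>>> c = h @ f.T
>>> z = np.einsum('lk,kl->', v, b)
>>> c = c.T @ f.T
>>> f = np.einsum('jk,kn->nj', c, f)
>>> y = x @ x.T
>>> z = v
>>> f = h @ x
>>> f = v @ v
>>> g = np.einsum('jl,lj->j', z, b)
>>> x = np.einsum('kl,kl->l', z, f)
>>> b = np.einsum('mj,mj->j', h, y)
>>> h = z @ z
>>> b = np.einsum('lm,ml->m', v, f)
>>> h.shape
(29, 29)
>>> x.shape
(29,)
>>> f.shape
(29, 29)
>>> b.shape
(29,)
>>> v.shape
(29, 29)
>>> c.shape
(29, 29)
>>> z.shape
(29, 29)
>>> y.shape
(7, 7)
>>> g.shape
(29,)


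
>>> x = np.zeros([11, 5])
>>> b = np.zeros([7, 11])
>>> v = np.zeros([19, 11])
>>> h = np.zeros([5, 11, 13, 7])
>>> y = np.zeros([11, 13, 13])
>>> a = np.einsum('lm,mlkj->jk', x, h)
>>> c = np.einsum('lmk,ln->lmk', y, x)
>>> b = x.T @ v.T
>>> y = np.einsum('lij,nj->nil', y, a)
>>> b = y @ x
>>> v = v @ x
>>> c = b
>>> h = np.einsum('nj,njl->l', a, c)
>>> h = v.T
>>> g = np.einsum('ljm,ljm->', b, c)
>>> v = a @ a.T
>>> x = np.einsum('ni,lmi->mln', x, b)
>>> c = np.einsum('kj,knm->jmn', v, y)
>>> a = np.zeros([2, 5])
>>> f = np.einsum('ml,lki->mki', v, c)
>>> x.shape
(13, 7, 11)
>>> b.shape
(7, 13, 5)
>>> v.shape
(7, 7)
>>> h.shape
(5, 19)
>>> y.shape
(7, 13, 11)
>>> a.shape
(2, 5)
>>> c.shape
(7, 11, 13)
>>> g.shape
()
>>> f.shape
(7, 11, 13)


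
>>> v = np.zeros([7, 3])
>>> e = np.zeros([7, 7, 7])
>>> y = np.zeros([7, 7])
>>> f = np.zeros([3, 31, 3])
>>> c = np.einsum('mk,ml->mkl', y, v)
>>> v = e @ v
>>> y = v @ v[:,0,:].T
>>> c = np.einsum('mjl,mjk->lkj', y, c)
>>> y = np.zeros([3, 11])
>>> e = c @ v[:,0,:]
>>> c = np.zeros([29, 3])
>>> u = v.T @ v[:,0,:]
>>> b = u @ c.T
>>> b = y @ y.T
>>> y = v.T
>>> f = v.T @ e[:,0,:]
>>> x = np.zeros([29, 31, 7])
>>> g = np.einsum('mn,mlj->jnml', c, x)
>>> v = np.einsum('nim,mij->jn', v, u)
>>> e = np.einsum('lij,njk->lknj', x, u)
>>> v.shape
(3, 7)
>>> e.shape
(29, 3, 3, 7)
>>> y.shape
(3, 7, 7)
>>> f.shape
(3, 7, 3)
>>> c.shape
(29, 3)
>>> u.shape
(3, 7, 3)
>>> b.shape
(3, 3)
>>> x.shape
(29, 31, 7)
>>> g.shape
(7, 3, 29, 31)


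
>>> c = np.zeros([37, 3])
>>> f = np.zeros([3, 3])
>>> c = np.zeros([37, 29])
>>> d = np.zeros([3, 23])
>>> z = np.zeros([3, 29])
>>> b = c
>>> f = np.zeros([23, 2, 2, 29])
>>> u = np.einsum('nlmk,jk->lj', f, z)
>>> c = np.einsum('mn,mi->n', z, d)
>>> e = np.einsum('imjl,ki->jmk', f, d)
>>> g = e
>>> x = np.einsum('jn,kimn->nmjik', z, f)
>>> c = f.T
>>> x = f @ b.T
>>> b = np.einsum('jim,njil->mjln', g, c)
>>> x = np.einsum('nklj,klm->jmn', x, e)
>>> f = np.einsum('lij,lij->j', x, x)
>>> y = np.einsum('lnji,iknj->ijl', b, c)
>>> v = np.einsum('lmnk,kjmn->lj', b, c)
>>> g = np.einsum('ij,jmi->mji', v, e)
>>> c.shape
(29, 2, 2, 23)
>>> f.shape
(23,)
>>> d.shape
(3, 23)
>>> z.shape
(3, 29)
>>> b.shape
(3, 2, 23, 29)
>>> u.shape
(2, 3)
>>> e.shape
(2, 2, 3)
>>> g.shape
(2, 2, 3)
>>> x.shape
(37, 3, 23)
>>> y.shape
(29, 23, 3)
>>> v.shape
(3, 2)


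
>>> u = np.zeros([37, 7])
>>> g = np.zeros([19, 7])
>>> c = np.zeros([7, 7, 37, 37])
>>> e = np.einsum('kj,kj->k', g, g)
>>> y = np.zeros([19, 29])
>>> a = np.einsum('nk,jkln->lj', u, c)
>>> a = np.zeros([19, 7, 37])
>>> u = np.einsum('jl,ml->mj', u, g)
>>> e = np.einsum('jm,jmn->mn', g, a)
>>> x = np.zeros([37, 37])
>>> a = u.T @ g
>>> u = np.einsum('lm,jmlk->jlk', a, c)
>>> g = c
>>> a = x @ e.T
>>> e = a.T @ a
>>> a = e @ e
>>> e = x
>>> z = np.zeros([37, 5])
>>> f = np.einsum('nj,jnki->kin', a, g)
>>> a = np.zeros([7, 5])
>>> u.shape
(7, 37, 37)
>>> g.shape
(7, 7, 37, 37)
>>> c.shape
(7, 7, 37, 37)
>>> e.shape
(37, 37)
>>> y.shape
(19, 29)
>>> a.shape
(7, 5)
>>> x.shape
(37, 37)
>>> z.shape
(37, 5)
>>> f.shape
(37, 37, 7)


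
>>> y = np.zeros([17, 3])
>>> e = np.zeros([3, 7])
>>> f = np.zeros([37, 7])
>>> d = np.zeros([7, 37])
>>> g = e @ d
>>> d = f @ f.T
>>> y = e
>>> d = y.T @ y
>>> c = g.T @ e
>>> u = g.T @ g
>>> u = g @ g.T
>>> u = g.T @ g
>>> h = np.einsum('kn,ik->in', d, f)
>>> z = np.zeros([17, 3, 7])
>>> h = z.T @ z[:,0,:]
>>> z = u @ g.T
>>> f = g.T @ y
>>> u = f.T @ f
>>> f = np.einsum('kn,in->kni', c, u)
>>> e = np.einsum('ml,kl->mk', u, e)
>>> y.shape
(3, 7)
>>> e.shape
(7, 3)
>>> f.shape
(37, 7, 7)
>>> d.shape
(7, 7)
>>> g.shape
(3, 37)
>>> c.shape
(37, 7)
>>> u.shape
(7, 7)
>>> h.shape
(7, 3, 7)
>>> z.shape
(37, 3)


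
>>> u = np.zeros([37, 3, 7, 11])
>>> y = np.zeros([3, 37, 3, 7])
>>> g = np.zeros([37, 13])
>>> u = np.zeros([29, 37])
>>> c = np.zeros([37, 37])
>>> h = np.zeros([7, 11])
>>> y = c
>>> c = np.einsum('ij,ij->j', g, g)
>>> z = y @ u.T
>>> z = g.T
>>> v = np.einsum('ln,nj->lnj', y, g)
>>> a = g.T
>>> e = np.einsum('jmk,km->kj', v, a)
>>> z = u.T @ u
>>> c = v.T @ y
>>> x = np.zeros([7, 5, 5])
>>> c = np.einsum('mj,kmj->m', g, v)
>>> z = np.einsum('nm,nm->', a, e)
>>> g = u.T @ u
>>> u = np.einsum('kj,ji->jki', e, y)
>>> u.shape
(37, 13, 37)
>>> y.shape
(37, 37)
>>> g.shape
(37, 37)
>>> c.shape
(37,)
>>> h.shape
(7, 11)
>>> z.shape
()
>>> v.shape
(37, 37, 13)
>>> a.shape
(13, 37)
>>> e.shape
(13, 37)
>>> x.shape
(7, 5, 5)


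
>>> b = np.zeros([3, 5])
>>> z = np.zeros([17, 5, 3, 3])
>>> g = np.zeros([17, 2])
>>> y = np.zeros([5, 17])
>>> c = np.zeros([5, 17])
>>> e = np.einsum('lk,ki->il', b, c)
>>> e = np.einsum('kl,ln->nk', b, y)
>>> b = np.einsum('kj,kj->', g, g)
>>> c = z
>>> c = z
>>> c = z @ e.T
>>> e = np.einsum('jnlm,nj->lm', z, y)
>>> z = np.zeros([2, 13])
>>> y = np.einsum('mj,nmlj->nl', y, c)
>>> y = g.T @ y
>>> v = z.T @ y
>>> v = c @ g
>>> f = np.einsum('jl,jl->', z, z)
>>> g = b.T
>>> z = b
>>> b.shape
()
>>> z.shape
()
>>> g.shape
()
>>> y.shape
(2, 3)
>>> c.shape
(17, 5, 3, 17)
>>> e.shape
(3, 3)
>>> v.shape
(17, 5, 3, 2)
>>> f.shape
()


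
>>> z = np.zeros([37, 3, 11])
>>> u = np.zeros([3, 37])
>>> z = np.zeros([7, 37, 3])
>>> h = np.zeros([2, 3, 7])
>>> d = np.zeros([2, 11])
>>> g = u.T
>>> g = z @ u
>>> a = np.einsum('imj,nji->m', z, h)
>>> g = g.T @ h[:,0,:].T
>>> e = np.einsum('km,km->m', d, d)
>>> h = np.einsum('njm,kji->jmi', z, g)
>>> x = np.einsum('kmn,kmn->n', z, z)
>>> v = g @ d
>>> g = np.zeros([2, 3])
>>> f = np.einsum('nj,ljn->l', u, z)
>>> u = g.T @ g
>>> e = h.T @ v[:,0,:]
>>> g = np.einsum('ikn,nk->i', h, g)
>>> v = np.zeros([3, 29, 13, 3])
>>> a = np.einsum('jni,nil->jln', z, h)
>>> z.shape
(7, 37, 3)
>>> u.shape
(3, 3)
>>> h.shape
(37, 3, 2)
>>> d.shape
(2, 11)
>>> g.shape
(37,)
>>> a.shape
(7, 2, 37)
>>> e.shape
(2, 3, 11)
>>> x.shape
(3,)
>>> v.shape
(3, 29, 13, 3)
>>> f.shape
(7,)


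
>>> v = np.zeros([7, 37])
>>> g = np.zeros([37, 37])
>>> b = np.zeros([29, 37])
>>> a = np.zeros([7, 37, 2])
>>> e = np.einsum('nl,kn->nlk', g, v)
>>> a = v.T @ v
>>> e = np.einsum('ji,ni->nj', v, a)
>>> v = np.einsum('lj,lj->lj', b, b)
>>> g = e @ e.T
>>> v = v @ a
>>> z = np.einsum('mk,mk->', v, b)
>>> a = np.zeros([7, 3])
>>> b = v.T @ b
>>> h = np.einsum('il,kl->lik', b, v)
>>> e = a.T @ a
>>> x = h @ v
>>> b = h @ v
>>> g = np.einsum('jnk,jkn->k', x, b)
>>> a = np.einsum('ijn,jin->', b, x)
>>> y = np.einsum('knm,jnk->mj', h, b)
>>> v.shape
(29, 37)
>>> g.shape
(37,)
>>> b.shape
(37, 37, 37)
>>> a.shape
()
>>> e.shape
(3, 3)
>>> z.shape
()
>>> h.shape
(37, 37, 29)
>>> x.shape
(37, 37, 37)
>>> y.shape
(29, 37)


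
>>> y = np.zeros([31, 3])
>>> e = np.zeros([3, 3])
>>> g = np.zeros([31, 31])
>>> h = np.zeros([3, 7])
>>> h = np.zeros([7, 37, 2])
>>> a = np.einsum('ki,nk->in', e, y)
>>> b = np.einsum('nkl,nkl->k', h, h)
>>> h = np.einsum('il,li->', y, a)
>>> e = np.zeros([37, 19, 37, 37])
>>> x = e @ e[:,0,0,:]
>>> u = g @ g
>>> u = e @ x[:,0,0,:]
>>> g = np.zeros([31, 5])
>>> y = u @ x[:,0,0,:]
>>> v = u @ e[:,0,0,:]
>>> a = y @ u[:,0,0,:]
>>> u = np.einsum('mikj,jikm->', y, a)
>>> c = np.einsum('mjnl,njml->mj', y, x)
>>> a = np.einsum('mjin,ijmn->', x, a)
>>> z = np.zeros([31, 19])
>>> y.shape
(37, 19, 37, 37)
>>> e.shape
(37, 19, 37, 37)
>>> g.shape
(31, 5)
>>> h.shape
()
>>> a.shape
()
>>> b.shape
(37,)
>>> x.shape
(37, 19, 37, 37)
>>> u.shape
()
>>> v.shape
(37, 19, 37, 37)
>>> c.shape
(37, 19)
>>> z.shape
(31, 19)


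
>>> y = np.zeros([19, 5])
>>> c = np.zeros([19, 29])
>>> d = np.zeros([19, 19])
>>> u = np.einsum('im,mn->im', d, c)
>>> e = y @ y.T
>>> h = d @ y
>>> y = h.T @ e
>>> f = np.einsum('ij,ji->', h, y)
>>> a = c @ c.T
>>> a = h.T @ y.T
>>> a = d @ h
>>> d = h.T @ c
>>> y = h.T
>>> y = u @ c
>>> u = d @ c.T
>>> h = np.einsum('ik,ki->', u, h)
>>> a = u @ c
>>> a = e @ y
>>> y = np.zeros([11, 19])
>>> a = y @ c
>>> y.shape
(11, 19)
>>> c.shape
(19, 29)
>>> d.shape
(5, 29)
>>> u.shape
(5, 19)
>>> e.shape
(19, 19)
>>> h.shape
()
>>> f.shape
()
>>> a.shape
(11, 29)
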